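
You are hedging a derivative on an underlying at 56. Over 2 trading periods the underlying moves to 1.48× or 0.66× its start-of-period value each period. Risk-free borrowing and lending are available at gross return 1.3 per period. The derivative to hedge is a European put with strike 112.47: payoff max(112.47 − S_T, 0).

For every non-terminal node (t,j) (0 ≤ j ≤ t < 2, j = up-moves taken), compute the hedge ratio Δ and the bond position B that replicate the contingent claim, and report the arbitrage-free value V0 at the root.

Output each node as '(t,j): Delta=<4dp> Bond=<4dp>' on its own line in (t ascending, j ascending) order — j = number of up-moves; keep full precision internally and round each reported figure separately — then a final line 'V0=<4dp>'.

(0,0): Delta=-0.8667 Bond=62.7616
(1,0): Delta=-1.0000 Bond=86.5154
(1,1): Delta=-0.8500 Bond=80.2049
V0=14.2242

No-arbitrage ⇒ martingale measure with p* = (R−d)/(u−d) = 0.7805.
Terminal values V(2,·): V(2,0)=88.0764, V(2,1)=57.7692, V(2,2)=0.0000
  t=1,j=0: stock 36.9600 → up 54.7008 (V=57.7692), down 24.3936 (V=88.0764). Price 49.5554; hedge Δ=-1.0000, bond B=86.5154.
  t=1,j=1: stock 82.8800 → up 122.6624 (V=0.0000), down 54.7008 (V=57.7692). Price 9.7546; hedge Δ=-0.8500, bond B=80.2049.
  t=0,j=0: stock 56.0000 → up 82.8800 (V=9.7546), down 36.9600 (V=49.5554). Price 14.2242; hedge Δ=-0.8667, bond B=62.7616.
The time-0 hedge costs 14.2242, which is the no-arbitrage price.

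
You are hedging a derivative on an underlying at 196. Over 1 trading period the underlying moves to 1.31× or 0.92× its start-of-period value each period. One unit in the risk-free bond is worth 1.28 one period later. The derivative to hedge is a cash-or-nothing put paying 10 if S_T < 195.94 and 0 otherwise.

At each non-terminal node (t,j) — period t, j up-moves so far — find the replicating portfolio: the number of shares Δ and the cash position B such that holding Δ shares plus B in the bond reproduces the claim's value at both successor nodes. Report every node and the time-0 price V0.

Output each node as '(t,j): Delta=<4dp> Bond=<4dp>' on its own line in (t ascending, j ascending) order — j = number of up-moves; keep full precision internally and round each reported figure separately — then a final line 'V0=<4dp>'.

The replicating-portfolio and risk-neutral prices coincide; use p* = (1.28−0.92)/(1.31−0.92) = 0.9231 for the latter.
Terminal values V(1,·): V(1,0)=10.0000, V(1,1)=0.0000
Node (0,0) S=196.0000: V=(p*·0.0000+(1−p*)·10.0000)/1.28=0.6010; Δ=(0.0000−10.0000)/(256.7600−180.3200)=-0.1308; B=V−Δ·S=26.2420
Each (Δ,B) replicates both successor values, so the strategy is self-financing and V0 is arbitrage-free.

(0,0): Delta=-0.1308 Bond=26.2420
V0=0.6010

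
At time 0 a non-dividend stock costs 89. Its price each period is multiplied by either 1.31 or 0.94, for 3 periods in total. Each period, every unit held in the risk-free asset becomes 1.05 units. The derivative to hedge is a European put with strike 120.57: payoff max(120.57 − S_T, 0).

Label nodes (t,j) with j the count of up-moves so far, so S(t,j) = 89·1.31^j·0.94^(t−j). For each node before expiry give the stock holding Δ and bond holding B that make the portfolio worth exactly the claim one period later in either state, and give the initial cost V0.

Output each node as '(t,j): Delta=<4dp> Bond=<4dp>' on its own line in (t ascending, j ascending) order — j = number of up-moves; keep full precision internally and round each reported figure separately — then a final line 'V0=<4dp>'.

Under the risk-neutral measure, an up-move has probability p* = (R−d)/(u−d) = 0.2973 and values discount at R = 1.05.
At expiry t=3: V(3,0)=46.6480, V(3,1)=17.5511, V(3,2)=0.0000, V(3,3)=0.0000
  t=2,j=0: stock 78.6404 → up 103.0189 (V=17.5511), down 73.9220 (V=46.6480). Price 36.1882; hedge Δ=-1.0000, bond B=114.8286.
  t=2,j=1: stock 109.5946 → up 143.5689 (V=0.0000), down 103.0189 (V=17.5511). Price 11.7459; hedge Δ=-0.4328, bond B=59.1812.
  t=2,j=2: stock 152.7329 → up 200.0801 (V=0.0000), down 143.5689 (V=0.0000). Price 0.0000; hedge Δ=0.0000, bond B=0.0000.
  t=1,j=0: stock 83.6600 → up 109.5946 (V=11.7459), down 78.6404 (V=36.1882). Price 27.5443; hedge Δ=-0.7896, bond B=93.6045.
  t=1,j=1: stock 116.5900 → up 152.7329 (V=0.0000), down 109.5946 (V=11.7459). Price 7.8608; hedge Δ=-0.2723, bond B=39.6065.
  t=0,j=0: stock 89.0000 → up 116.5900 (V=7.8608), down 83.6600 (V=27.5443). Price 20.6595; hedge Δ=-0.5977, bond B=73.8582.
The time-0 hedge costs 20.6595, which is the no-arbitrage price.

(0,0): Delta=-0.5977 Bond=73.8582
(1,0): Delta=-0.7896 Bond=93.6045
(1,1): Delta=-0.2723 Bond=39.6065
(2,0): Delta=-1.0000 Bond=114.8286
(2,1): Delta=-0.4328 Bond=59.1812
(2,2): Delta=0.0000 Bond=0.0000
V0=20.6595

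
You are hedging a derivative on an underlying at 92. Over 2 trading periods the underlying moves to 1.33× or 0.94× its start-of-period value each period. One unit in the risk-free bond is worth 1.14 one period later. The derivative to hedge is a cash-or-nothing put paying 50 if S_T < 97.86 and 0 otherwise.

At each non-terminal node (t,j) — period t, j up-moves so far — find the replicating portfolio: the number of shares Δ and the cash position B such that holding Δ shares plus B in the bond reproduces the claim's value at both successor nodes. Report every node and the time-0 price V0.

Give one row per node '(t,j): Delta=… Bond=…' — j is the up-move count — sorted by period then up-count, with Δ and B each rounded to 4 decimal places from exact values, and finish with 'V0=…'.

The replicating-portfolio and risk-neutral prices coincide; use p* = (1.14−0.94)/(1.33−0.94) = 0.5128 for the latter.
Terminal values V(2,·): V(2,0)=50.0000, V(2,1)=0.0000, V(2,2)=0.0000
  t=1,j=0: stock 86.4800 → up 115.0184 (V=0.0000), down 81.2912 (V=50.0000). Price 21.3675; hedge Δ=-1.4825, bond B=149.5726.
  t=1,j=1: stock 122.3600 → up 162.7388 (V=0.0000), down 115.0184 (V=0.0000). Price 0.0000; hedge Δ=0.0000, bond B=0.0000.
  t=0,j=0: stock 92.0000 → up 122.3600 (V=0.0000), down 86.4800 (V=21.3675). Price 9.1314; hedge Δ=-0.5955, bond B=63.9199.
Root portfolio cost Δ·92+B reproduces V0=9.1314.

(0,0): Delta=-0.5955 Bond=63.9199
(1,0): Delta=-1.4825 Bond=149.5726
(1,1): Delta=0.0000 Bond=0.0000
V0=9.1314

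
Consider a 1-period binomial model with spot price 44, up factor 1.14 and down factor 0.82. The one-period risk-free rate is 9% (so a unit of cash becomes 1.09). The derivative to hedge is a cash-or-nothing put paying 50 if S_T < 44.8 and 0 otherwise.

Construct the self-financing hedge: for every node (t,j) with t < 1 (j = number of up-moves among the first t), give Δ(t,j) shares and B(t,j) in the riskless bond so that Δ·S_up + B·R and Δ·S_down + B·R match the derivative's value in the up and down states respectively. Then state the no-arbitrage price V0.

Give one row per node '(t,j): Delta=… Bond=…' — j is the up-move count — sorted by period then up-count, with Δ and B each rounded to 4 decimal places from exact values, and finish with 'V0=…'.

Since d<R<u, set p* = (R−d)/(u−d) = 0.8438; price each node as the discounted p*-expectation of its children.
Terminal payoffs: V(1,0)=50.0000, V(1,1)=0.0000
Node (0,0) S=44.0000: V=(p*·0.0000+(1−p*)·50.0000)/1.09=7.1674; Δ=(0.0000−50.0000)/(50.1600−36.0800)=-3.5511; B=V−Δ·S=163.4174
Each (Δ,B) replicates both successor values, so the strategy is self-financing and V0 is arbitrage-free.

(0,0): Delta=-3.5511 Bond=163.4174
V0=7.1674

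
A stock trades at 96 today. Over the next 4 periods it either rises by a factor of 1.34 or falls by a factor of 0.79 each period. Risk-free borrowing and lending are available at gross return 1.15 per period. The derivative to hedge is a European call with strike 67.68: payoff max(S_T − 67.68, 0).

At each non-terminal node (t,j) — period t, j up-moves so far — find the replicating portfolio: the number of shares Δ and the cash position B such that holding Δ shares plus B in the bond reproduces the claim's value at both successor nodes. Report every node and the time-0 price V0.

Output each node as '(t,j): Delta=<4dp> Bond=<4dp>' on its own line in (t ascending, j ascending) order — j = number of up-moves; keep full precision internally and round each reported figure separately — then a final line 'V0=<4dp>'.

Since d<R<u, set p* = (R−d)/(u−d) = 0.6545; price each node as the discounted p*-expectation of its children.
Payoff layer (t=4): V(4,0)=0.0000, V(4,1)=0.0000, V(4,2)=39.9009, V(4,3)=114.7989, V(4,4)=241.8412
(3,0): S=47.3317. Δ = (V_up−V_dn)/(S_up−S_dn) = (0.0000−0.0000)/(63.4245−37.3921) = 0.0000. V = [p*·0.0000 + (1−p*)·0.0000]/1.15 = 0.0000. B = V − Δ·S = 0.0000.
(3,1): S=80.2842. Δ = (V_up−V_dn)/(S_up−S_dn) = (39.9009−0.0000)/(107.5809−63.4245) = 0.9036. V = [p*·39.9009 + (1−p*)·0.0000]/1.15 = 22.7104. B = V − Δ·S = -49.8366.
(3,2): S=136.1783. Δ = (V_up−V_dn)/(S_up−S_dn) = (114.7989−39.9009)/(182.4789−107.5809) = 1.0000. V = [p*·114.7989 + (1−p*)·39.9009]/1.15 = 77.3261. B = V − Δ·S = -58.8522.
(3,3): S=230.9860. Δ = (V_up−V_dn)/(S_up−S_dn) = (241.8412−114.7989)/(309.5212−182.4789) = 1.0000. V = [p*·241.8412 + (1−p*)·114.7989]/1.15 = 172.1338. B = V − Δ·S = -58.8522.
(2,0): S=59.9136. Δ = (V_up−V_dn)/(S_up−S_dn) = (22.7104−0.0000)/(80.2842−47.3317) = 0.6892. V = [p*·22.7104 + (1−p*)·0.0000]/1.15 = 12.9261. B = V − Δ·S = -28.3655.
(2,1): S=101.6256. Δ = (V_up−V_dn)/(S_up−S_dn) = (77.3261−22.7104)/(136.1783−80.2842) = 0.9771. V = [p*·77.3261 + (1−p*)·22.7104]/1.15 = 50.8338. B = V − Δ·S = -48.4676.
(2,2): S=172.3776. Δ = (V_up−V_dn)/(S_up−S_dn) = (172.1338−77.3261)/(230.9860−136.1783) = 1.0000. V = [p*·172.1338 + (1−p*)·77.3261]/1.15 = 121.2018. B = V − Δ·S = -51.1758.
(1,0): S=75.8400. Δ = (V_up−V_dn)/(S_up−S_dn) = (50.8338−12.9261)/(101.6256−59.9136) = 0.9088. V = [p*·50.8338 + (1−p*)·12.9261]/1.15 = 32.8160. B = V − Δ·S = -36.1072.
(1,1): S=128.6400. Δ = (V_up−V_dn)/(S_up−S_dn) = (121.2018−50.8338)/(172.3776−101.6256) = 0.9946. V = [p*·121.2018 + (1−p*)·50.8338]/1.15 = 84.2547. B = V − Δ·S = -43.6872.
(0,0): S=96.0000. Δ = (V_up−V_dn)/(S_up−S_dn) = (84.2547−32.8160)/(128.6400−75.8400) = 0.9742. V = [p*·84.2547 + (1−p*)·32.8160]/1.15 = 57.8130. B = V − Δ·S = -35.7118.
Each (Δ,B) replicates both successor values, so the strategy is self-financing and V0 is arbitrage-free.

(0,0): Delta=0.9742 Bond=-35.7118
(1,0): Delta=0.9088 Bond=-36.1072
(1,1): Delta=0.9946 Bond=-43.6872
(2,0): Delta=0.6892 Bond=-28.3655
(2,1): Delta=0.9771 Bond=-48.4676
(2,2): Delta=1.0000 Bond=-51.1758
(3,0): Delta=0.0000 Bond=0.0000
(3,1): Delta=0.9036 Bond=-49.8366
(3,2): Delta=1.0000 Bond=-58.8522
(3,3): Delta=1.0000 Bond=-58.8522
V0=57.8130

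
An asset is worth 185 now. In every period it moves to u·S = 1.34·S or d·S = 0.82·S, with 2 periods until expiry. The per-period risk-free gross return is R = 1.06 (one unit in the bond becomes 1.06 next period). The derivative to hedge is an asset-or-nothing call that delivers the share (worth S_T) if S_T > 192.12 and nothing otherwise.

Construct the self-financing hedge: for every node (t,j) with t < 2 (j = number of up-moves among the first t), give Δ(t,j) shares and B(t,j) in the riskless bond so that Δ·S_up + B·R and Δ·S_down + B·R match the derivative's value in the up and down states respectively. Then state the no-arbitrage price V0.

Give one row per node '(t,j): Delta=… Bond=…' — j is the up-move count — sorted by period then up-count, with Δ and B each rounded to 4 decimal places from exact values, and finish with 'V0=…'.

(0,0): Delta=1.6569 Bond=-153.6186
(1,0): Delta=2.5769 Bond=-302.4092
(1,1): Delta=1.0000 Bond=0.0000
V0=152.9006

Under the risk-neutral measure, an up-move has probability p* = (R−d)/(u−d) = 0.4615 and values discount at R = 1.06.
At expiry t=2: V(2,0)=0.0000, V(2,1)=203.2780, V(2,2)=332.1860
(1,0): S=151.7000. Δ = (V_up−V_dn)/(S_up−S_dn) = (203.2780−0.0000)/(203.2780−124.3940) = 2.5769. V = [p*·203.2780 + (1−p*)·0.0000]/1.06 = 88.5100. B = V − Δ·S = -302.4092.
(1,1): S=247.9000. Δ = (V_up−V_dn)/(S_up−S_dn) = (332.1860−203.2780)/(332.1860−203.2780) = 1.0000. V = [p*·332.1860 + (1−p*)·203.2780]/1.06 = 247.9000. B = V − Δ·S = 0.0000.
(0,0): S=185.0000. Δ = (V_up−V_dn)/(S_up−S_dn) = (247.9000−88.5100)/(247.9000−151.7000) = 1.6569. V = [p*·247.9000 + (1−p*)·88.5100]/1.06 = 152.9006. B = V − Δ·S = -153.6186.
Each (Δ,B) replicates both successor values, so the strategy is self-financing and V0 is arbitrage-free.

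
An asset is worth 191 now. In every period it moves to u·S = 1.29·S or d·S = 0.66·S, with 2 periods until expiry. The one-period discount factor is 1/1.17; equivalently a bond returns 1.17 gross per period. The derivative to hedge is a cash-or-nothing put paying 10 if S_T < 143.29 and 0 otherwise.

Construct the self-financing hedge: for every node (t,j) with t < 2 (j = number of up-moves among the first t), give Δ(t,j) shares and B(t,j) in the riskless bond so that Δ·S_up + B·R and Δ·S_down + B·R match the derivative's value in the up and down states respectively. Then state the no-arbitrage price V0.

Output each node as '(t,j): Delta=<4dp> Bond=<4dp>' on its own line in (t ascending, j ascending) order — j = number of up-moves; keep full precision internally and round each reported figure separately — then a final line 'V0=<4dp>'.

Since d<R<u, set p* = (R−d)/(u−d) = 0.8095; price each node as the discounted p*-expectation of its children.
Terminal values V(2,·): V(2,0)=10.0000, V(2,1)=0.0000, V(2,2)=0.0000
Node (1,0) S=126.0600: V=(p*·0.0000+(1−p*)·10.0000)/1.17=1.6280; Δ=(0.0000−10.0000)/(162.6174−83.1996)=-0.1259; B=V−Δ·S=17.5010
Node (1,1) S=246.3900: V=(p*·0.0000+(1−p*)·0.0000)/1.17=0.0000; Δ=(0.0000−0.0000)/(317.8431−162.6174)=0.0000; B=V−Δ·S=0.0000
Node (0,0) S=191.0000: V=(p*·0.0000+(1−p*)·1.6280)/1.17=0.2650; Δ=(0.0000−1.6280)/(246.3900−126.0600)=-0.0135; B=V−Δ·S=2.8492
The time-0 hedge costs 0.2650, which is the no-arbitrage price.

(0,0): Delta=-0.0135 Bond=2.8492
(1,0): Delta=-0.1259 Bond=17.5010
(1,1): Delta=0.0000 Bond=0.0000
V0=0.2650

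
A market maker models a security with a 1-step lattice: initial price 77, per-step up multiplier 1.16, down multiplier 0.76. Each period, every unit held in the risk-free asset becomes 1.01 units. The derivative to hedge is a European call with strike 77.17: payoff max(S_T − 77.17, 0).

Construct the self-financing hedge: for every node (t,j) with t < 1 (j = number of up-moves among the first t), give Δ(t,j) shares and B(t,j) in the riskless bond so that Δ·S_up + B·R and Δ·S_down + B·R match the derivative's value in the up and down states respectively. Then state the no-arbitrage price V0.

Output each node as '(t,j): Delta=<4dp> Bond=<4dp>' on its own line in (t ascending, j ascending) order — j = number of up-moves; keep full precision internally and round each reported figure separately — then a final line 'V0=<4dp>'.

(0,0): Delta=0.3945 Bond=-22.8564
V0=7.5186

Under the risk-neutral measure, an up-move has probability p* = (R−d)/(u−d) = 0.6250 and values discount at R = 1.01.
Payoff layer (t=1): V(1,0)=0.0000, V(1,1)=12.1500
(0,0): S=77.0000. Δ = (V_up−V_dn)/(S_up−S_dn) = (12.1500−0.0000)/(89.3200−58.5200) = 0.3945. V = [p*·12.1500 + (1−p*)·0.0000]/1.01 = 7.5186. B = V − Δ·S = -22.8564.
Each (Δ,B) replicates both successor values, so the strategy is self-financing and V0 is arbitrage-free.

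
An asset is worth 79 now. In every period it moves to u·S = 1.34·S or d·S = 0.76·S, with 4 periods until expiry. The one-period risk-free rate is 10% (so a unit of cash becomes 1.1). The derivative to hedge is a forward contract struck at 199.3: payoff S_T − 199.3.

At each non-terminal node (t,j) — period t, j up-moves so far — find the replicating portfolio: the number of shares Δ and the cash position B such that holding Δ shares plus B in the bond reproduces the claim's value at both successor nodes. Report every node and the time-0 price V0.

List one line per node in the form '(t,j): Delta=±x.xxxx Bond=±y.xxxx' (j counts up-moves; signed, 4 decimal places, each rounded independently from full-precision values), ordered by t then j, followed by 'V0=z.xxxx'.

(0,0): Delta=1.0000 Bond=-136.1246
(1,0): Delta=1.0000 Bond=-149.7370
(1,1): Delta=1.0000 Bond=-149.7370
(2,0): Delta=1.0000 Bond=-164.7107
(2,1): Delta=1.0000 Bond=-164.7107
(2,2): Delta=1.0000 Bond=-164.7107
(3,0): Delta=1.0000 Bond=-181.1818
(3,1): Delta=1.0000 Bond=-181.1818
(3,2): Delta=1.0000 Bond=-181.1818
(3,3): Delta=1.0000 Bond=-181.1818
V0=-57.1246

No-arbitrage ⇒ martingale measure with p* = (R−d)/(u−d) = 0.5862.
Payoff layer (t=4): V(4,0)=-172.9439, V(4,1)=-152.8300, V(4,2)=-117.3661, V(4,3)=-54.8375, V(4,4)=55.4102
  t=3,j=0: stock 34.6791 → up 46.4700 (V=-152.8300), down 26.3561 (V=-172.9439). Price -146.5027; hedge Δ=1.0000, bond B=-181.1818.
  t=3,j=1: stock 61.1447 → up 81.9339 (V=-117.3661), down 46.4700 (V=-152.8300). Price -120.0371; hedge Δ=1.0000, bond B=-181.1818.
  t=3,j=2: stock 107.8078 → up 144.4625 (V=-54.8375), down 81.9339 (V=-117.3661). Price -73.3740; hedge Δ=1.0000, bond B=-181.1818.
  t=3,j=3: stock 190.0822 → up 254.7102 (V=55.4102), down 144.4625 (V=-54.8375). Price 8.9004; hedge Δ=1.0000, bond B=-181.1818.
  t=2,j=0: stock 45.6304 → up 61.1447 (V=-120.0371), down 34.6791 (V=-146.5027). Price -119.0803; hedge Δ=1.0000, bond B=-164.7107.
  t=2,j=1: stock 80.4536 → up 107.8078 (V=-73.3740), down 61.1447 (V=-120.0371). Price -84.2571; hedge Δ=1.0000, bond B=-164.7107.
  t=2,j=2: stock 141.8524 → up 190.0822 (V=8.9004), down 107.8078 (V=-73.3740). Price -22.8583; hedge Δ=1.0000, bond B=-164.7107.
  t=1,j=0: stock 60.0400 → up 80.4536 (V=-84.2571), down 45.6304 (V=-119.0803). Price -89.6970; hedge Δ=1.0000, bond B=-149.7370.
  t=1,j=1: stock 105.8600 → up 141.8524 (V=-22.8583), down 80.4536 (V=-84.2571). Price -43.8770; hedge Δ=1.0000, bond B=-149.7370.
  t=0,j=0: stock 79.0000 → up 105.8600 (V=-43.8770), down 60.0400 (V=-89.6970). Price -57.1246; hedge Δ=1.0000, bond B=-136.1246.
Root portfolio cost Δ·79+B reproduces V0=-57.1246.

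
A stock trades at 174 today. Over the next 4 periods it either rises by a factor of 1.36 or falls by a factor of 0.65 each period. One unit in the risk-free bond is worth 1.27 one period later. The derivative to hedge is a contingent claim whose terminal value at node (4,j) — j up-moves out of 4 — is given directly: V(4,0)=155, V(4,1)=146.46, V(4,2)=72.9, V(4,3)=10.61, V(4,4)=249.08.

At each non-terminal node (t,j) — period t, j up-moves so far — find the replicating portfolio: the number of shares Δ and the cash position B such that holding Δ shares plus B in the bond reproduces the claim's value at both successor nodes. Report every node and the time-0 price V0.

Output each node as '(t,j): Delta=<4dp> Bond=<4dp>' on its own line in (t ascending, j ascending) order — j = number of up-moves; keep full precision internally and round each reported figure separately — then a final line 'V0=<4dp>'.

(0,0): Delta=0.5438 Bond=-35.0965
(1,0): Delta=-0.4935 Bond=72.7519
(1,1): Delta=0.6158 Bond=-61.6036
(2,0): Delta=-0.9854 Bond=128.5515
(2,1): Delta=-0.4594 Bond=87.1464
(2,2): Delta=0.6904 Bond=-102.2438
(3,0): Delta=-0.2517 Bond=128.2034
(3,1): Delta=-1.0363 Bond=168.3493
(3,2): Delta=-0.4194 Bond=102.3040
(3,3): Delta=0.7674 Bond=-163.5493
V0=59.5277

Since d<R<u, set p* = (R−d)/(u−d) = 0.8732; price each node as the discounted p*-expectation of its children.
Terminal payoffs: V(4,0)=155.0000, V(4,1)=146.4600, V(4,2)=72.9000, V(4,3)=10.6100, V(4,4)=249.0800
  t=3,j=0: stock 47.7848 → up 64.9873 (V=146.4600), down 31.0601 (V=155.0000). Price 116.1752; hedge Δ=-0.2517, bond B=128.2034.
  t=3,j=1: stock 99.9804 → up 135.9733 (V=72.9000), down 64.9873 (V=146.4600). Price 64.7437; hedge Δ=-1.0363, bond B=168.3493.
  t=3,j=2: stock 209.1898 → up 284.4981 (V=10.6100), down 135.9733 (V=72.9000). Price 14.5716; hedge Δ=-0.4194, bond B=102.3040.
  t=3,j=3: stock 437.6893 → up 595.2575 (V=249.0800), down 284.4981 (V=10.6100). Price 172.3239; hedge Δ=0.7674, bond B=-163.5493.
  t=2,j=0: stock 73.5150 → up 99.9804 (V=64.7437), down 47.7848 (V=116.1752). Price 56.1128; hedge Δ=-0.9854, bond B=128.5515.
  t=2,j=1: stock 153.8160 → up 209.1898 (V=14.5716), down 99.9804 (V=64.7437). Price 16.4814; hedge Δ=-0.4594, bond B=87.1464.
  t=2,j=2: stock 321.8304 → up 437.6893 (V=172.3239), down 209.1898 (V=14.5716). Price 119.9427; hedge Δ=0.6904, bond B=-102.2438.
  t=1,j=0: stock 113.1000 → up 153.8160 (V=16.4814), down 73.5150 (V=56.1128). Price 16.9332; hedge Δ=-0.4935, bond B=72.7519.
  t=1,j=1: stock 236.6400 → up 321.8304 (V=119.9427), down 153.8160 (V=16.4814). Price 84.1164; hedge Δ=0.6158, bond B=-61.6036.
  t=0,j=0: stock 174.0000 → up 236.6400 (V=84.1164), down 113.1000 (V=16.9332). Price 59.5277; hedge Δ=0.5438, bond B=-35.0965.
Each (Δ,B) replicates both successor values, so the strategy is self-financing and V0 is arbitrage-free.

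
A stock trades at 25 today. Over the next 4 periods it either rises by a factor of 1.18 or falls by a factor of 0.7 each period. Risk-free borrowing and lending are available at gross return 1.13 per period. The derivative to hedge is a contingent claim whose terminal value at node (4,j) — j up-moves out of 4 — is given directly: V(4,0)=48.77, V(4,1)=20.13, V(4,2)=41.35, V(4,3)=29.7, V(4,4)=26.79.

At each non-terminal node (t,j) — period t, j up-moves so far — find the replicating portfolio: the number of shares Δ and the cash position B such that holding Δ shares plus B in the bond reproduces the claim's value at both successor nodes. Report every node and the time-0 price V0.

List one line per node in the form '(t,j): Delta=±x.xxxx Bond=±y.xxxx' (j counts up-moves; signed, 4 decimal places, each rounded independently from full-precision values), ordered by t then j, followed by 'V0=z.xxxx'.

(0,0): Delta=-0.2557 Bond=23.8094
(1,0): Delta=-0.5314 Bond=31.7295
(1,1): Delta=-0.2367 Bond=26.3436
(2,0): Delta=2.4120 Bond=-0.2023
(2,1): Delta=-0.7344 Bond=40.0469
(2,2): Delta=-0.2023 Bond=28.5731
(3,0): Delta=-6.9582 Bond=80.1209
(3,1): Delta=3.0583 Bond=-9.5715
(3,2): Delta=-0.9961 Bond=51.6279
(3,3): Delta=-0.1476 Bond=30.0387
V0=17.4170

No-arbitrage ⇒ martingale measure with p* = (R−d)/(u−d) = 0.8958.
At expiry t=4: V(4,0)=48.7700, V(4,1)=20.1300, V(4,2)=41.3500, V(4,3)=29.7000, V(4,4)=26.7900
Node (3,0) S=8.5750: V=(p*·20.1300+(1−p*)·48.7700)/1.13=20.4543; Δ=(20.1300−48.7700)/(10.1185−6.0025)=-6.9582; B=V−Δ·S=80.1209
Node (3,1) S=14.4550: V=(p*·41.3500+(1−p*)·20.1300)/1.13=34.6368; Δ=(41.3500−20.1300)/(17.0569−10.1185)=3.0583; B=V−Δ·S=-9.5715
Node (3,2) S=24.3670: V=(p*·29.7000+(1−p*)·41.3500)/1.13=27.3571; Δ=(29.7000−41.3500)/(28.7531−17.0569)=-0.9961; B=V−Δ·S=51.6279
Node (3,3) S=41.0758: V=(p*·26.7900+(1−p*)·29.7000)/1.13=23.9762; Δ=(26.7900−29.7000)/(48.4694−28.7531)=-0.1476; B=V−Δ·S=30.0387
Node (2,0) S=12.2500: V=(p*·34.6368+(1−p*)·20.4543)/1.13=29.3446; Δ=(34.6368−20.4543)/(14.4550−8.5750)=2.4120; B=V−Δ·S=-0.2023
Node (2,1) S=20.6500: V=(p*·27.3571+(1−p*)·34.6368)/1.13=24.8809; Δ=(27.3571−34.6368)/(24.3670−14.4550)=-0.7344; B=V−Δ·S=40.0469
Node (2,2) S=34.8100: V=(p*·23.9762+(1−p*)·27.3571)/1.13=21.5296; Δ=(23.9762−27.3571)/(41.0758−24.3670)=-0.2023; B=V−Δ·S=28.5731
Node (1,0) S=17.5000: V=(p*·24.8809+(1−p*)·29.3446)/1.13=22.4300; Δ=(24.8809−29.3446)/(20.6500−12.2500)=-0.5314; B=V−Δ·S=31.7295
Node (1,1) S=29.5000: V=(p*·21.5296+(1−p*)·24.8809)/1.13=19.3616; Δ=(21.5296−24.8809)/(34.8100−20.6500)=-0.2367; B=V−Δ·S=26.3436
Node (0,0) S=25.0000: V=(p*·19.3616+(1−p*)·22.4300)/1.13=17.4170; Δ=(19.3616−22.4300)/(29.5000−17.5000)=-0.2557; B=V−Δ·S=23.8094
Root portfolio cost Δ·25+B reproduces V0=17.4170.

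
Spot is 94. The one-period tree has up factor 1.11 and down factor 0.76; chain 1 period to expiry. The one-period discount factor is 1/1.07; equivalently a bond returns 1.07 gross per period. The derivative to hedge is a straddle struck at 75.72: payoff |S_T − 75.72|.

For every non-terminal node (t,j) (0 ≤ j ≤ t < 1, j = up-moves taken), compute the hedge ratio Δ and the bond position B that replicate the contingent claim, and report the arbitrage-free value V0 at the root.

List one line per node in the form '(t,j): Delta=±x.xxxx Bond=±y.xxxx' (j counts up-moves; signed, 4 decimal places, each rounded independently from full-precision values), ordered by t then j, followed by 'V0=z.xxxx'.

Under the risk-neutral measure, an up-move has probability p* = (R−d)/(u−d) = 0.8857 and values discount at R = 1.07.
Terminal payoffs: V(1,0)=4.2800, V(1,1)=28.6200
  t=0,j=0: stock 94.0000 → up 104.3400 (V=28.6200), down 71.4400 (V=4.2800). Price 24.1479; hedge Δ=0.7398, bond B=-45.3949.
Check: Δ(0,0)·S0 + B(0,0) = 24.1479 = V0.

(0,0): Delta=0.7398 Bond=-45.3949
V0=24.1479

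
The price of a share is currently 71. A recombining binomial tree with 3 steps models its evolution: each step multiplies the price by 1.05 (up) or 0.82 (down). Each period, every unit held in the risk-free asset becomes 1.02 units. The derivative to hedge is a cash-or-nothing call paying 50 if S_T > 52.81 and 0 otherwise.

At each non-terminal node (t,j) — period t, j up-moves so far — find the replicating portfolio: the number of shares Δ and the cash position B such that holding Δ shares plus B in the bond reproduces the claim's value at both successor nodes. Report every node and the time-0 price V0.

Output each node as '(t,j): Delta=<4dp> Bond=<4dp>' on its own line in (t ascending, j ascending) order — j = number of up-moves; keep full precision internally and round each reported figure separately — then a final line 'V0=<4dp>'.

(0,0): Delta=0.6676 Bond=-2.4784
(1,0): Delta=3.1833 Bond=-148.9902
(1,1): Delta=0.3729 Bond=19.4414
(2,0): Delta=0.0000 Bond=0.0000
(2,1): Delta=3.5562 Bond=-174.7656
(2,2): Delta=0.0000 Bond=49.0196
V0=44.9204

No-arbitrage ⇒ martingale measure with p* = (R−d)/(u−d) = 0.8696.
Payoff layer (t=3): V(3,0)=0.0000, V(3,1)=0.0000, V(3,2)=50.0000, V(3,3)=50.0000
  t=2,j=0: stock 47.7404 → up 50.1274 (V=0.0000), down 39.1471 (V=0.0000). Price 0.0000; hedge Δ=0.0000, bond B=0.0000.
  t=2,j=1: stock 61.1310 → up 64.1876 (V=50.0000), down 50.1274 (V=0.0000). Price 42.6257; hedge Δ=3.5562, bond B=-174.7656.
  t=2,j=2: stock 78.2775 → up 82.1914 (V=50.0000), down 64.1876 (V=50.0000). Price 49.0196; hedge Δ=0.0000, bond B=49.0196.
  t=1,j=0: stock 58.2200 → up 61.1310 (V=42.6257), down 47.7404 (V=0.0000). Price 36.3391; hedge Δ=3.1833, bond B=-148.9902.
  t=1,j=1: stock 74.5500 → up 78.2775 (V=49.0196), down 61.1310 (V=42.6257). Price 47.2408; hedge Δ=0.3729, bond B=19.4414.
  t=0,j=0: stock 71.0000 → up 74.5500 (V=47.2408), down 58.2200 (V=36.3391). Price 44.9204; hedge Δ=0.6676, bond B=-2.4784.
Each (Δ,B) replicates both successor values, so the strategy is self-financing and V0 is arbitrage-free.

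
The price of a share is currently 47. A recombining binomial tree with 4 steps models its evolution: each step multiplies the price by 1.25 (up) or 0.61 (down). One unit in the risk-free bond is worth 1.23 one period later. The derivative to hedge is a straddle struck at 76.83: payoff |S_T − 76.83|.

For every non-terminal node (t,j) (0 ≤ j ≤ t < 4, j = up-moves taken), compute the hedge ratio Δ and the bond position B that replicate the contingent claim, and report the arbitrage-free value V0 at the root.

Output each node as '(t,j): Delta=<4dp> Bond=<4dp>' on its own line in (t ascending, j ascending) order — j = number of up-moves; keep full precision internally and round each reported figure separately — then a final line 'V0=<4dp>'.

(0,0): Delta=0.2317 Bond=4.8578
(1,0): Delta=-1.0000 Bond=41.2872
(1,1): Delta=0.2511 Bond=4.8360
(2,0): Delta=-1.0000 Bond=50.7833
(2,1): Delta=-1.0000 Bond=50.7833
(2,2): Delta=0.2708 Bond=4.5020
(3,0): Delta=-1.0000 Bond=62.4634
(3,1): Delta=-1.0000 Bond=62.4634
(3,2): Delta=-1.0000 Bond=62.4634
(3,3): Delta=0.2908 Bond=3.7012
V0=15.7465

Risk-neutral probability p* = (R−d)/(u−d) = (1.23−0.61)/(1.25−0.61) = 0.9688.
At expiry t=4: V(4,0)=70.3225, V(4,1)=63.4949, V(4,2)=49.5039, V(4,3)=20.8339, V(4,4)=37.9161
(3,0): S=10.6681. Δ = (V_up−V_dn)/(S_up−S_dn) = (63.4949−70.3225)/(13.3351−6.5075) = -1.0000. V = [p*·63.4949 + (1−p*)·70.3225]/1.23 = 51.7953. B = V − Δ·S = 62.4634.
(3,1): S=21.8609. Δ = (V_up−V_dn)/(S_up−S_dn) = (49.5039−63.4949)/(27.3261−13.3351) = -1.0000. V = [p*·49.5039 + (1−p*)·63.4949]/1.23 = 40.6025. B = V − Δ·S = 62.4634.
(3,2): S=44.7969. Δ = (V_up−V_dn)/(S_up−S_dn) = (20.8339−49.5039)/(55.9961−27.3261) = -1.0000. V = [p*·20.8339 + (1−p*)·49.5039]/1.23 = 17.6665. B = V − Δ·S = 62.4634.
(3,3): S=91.7969. Δ = (V_up−V_dn)/(S_up−S_dn) = (37.9161−20.8339)/(114.7461−55.9961) = 0.2908. V = [p*·37.9161 + (1−p*)·20.8339]/1.23 = 30.3921. B = V − Δ·S = 3.7012.
(2,0): S=17.4887. Δ = (V_up−V_dn)/(S_up−S_dn) = (40.6025−51.7953)/(21.8609−10.6681) = -1.0000. V = [p*·40.6025 + (1−p*)·51.7953]/1.23 = 33.2946. B = V − Δ·S = 50.7833.
(2,1): S=35.8375. Δ = (V_up−V_dn)/(S_up−S_dn) = (17.6665−40.6025)/(44.7969−21.8609) = -1.0000. V = [p*·17.6665 + (1−p*)·40.6025]/1.23 = 14.9458. B = V − Δ·S = 50.7833.
(2,2): S=73.4375. Δ = (V_up−V_dn)/(S_up−S_dn) = (30.3921−17.6665)/(91.7969−44.7969) = 0.2708. V = [p*·30.3921 + (1−p*)·17.6665]/1.23 = 24.3857. B = V − Δ·S = 4.5020.
(1,0): S=28.6700. Δ = (V_up−V_dn)/(S_up−S_dn) = (14.9458−33.2946)/(35.8375−17.4887) = -1.0000. V = [p*·14.9458 + (1−p*)·33.2946]/1.23 = 12.6172. B = V − Δ·S = 41.2872.
(1,1): S=58.7500. Δ = (V_up−V_dn)/(S_up−S_dn) = (24.3857−14.9458)/(73.4375−35.8375) = 0.2511. V = [p*·24.3857 + (1−p*)·14.9458]/1.23 = 19.5859. B = V − Δ·S = 4.8360.
(0,0): S=47.0000. Δ = (V_up−V_dn)/(S_up−S_dn) = (19.5859−12.6172)/(58.7500−28.6700) = 0.2317. V = [p*·19.5859 + (1−p*)·12.6172]/1.23 = 15.7465. B = V − Δ·S = 4.8578.
Self-financing check: at every node Δ·S+B equals the discounted successor values.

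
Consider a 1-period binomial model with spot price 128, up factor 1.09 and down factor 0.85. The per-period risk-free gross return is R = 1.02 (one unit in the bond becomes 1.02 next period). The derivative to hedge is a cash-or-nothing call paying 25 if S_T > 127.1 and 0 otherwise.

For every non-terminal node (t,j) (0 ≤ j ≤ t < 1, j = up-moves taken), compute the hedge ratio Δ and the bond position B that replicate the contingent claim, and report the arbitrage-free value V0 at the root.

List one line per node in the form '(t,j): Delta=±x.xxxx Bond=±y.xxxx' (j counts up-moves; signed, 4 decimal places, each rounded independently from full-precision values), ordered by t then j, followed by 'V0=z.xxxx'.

(0,0): Delta=0.8138 Bond=-86.8056
V0=17.3611

Risk-neutral probability p* = (R−d)/(u−d) = (1.02−0.85)/(1.09−0.85) = 0.7083.
At expiry t=1: V(1,0)=0.0000, V(1,1)=25.0000
Node (0,0) S=128.0000: V=(p*·25.0000+(1−p*)·0.0000)/1.02=17.3611; Δ=(25.0000−0.0000)/(139.5200−108.8000)=0.8138; B=V−Δ·S=-86.8056
Root portfolio cost Δ·128+B reproduces V0=17.3611.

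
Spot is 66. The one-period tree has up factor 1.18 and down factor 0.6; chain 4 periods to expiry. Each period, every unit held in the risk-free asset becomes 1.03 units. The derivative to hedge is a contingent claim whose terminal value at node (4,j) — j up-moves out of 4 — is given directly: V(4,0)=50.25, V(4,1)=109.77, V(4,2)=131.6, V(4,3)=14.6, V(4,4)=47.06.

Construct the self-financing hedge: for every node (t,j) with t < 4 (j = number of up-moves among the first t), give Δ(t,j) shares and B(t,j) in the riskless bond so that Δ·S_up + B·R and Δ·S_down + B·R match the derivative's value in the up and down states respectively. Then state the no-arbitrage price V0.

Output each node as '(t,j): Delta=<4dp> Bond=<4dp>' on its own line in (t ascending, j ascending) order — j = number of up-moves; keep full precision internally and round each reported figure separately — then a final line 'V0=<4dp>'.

The replicating-portfolio and risk-neutral prices coincide; use p* = (1.03−0.6)/(1.18−0.6) = 0.7414 for the latter.
Terminal values V(4,·): V(4,0)=50.2500, V(4,1)=109.7700, V(4,2)=131.6000, V(4,3)=14.6000, V(4,4)=47.0600
  t=3,j=0: stock 14.2560 → up 16.8221 (V=109.7700), down 8.5536 (V=50.2500). Price 91.6281; hedge Δ=7.1984, bond B=-10.9926.
  t=3,j=1: stock 28.0368 → up 33.0834 (V=131.6000), down 16.8221 (V=109.7700). Price 122.2857; hedge Δ=1.3424, bond B=84.6478.
  t=3,j=2: stock 55.1390 → up 65.0641 (V=14.6000), down 33.0834 (V=131.6000). Price 43.5521; hedge Δ=-3.6585, bond B=245.2762.
  t=3,j=3: stock 108.4401 → up 127.9593 (V=47.0600), down 65.0641 (V=14.6000). Price 37.5390; hedge Δ=0.5161, bond B=-18.4265.
  t=2,j=0: stock 23.7600 → up 28.0368 (V=122.2857), down 14.2560 (V=91.6281). Price 111.0262; hedge Δ=2.2247, bond B=58.1682.
  t=2,j=1: stock 46.7280 → up 55.1390 (V=43.5521), down 28.0368 (V=122.2857). Price 62.0526; hedge Δ=-2.9051, bond B=197.8004.
  t=2,j=2: stock 91.8984 → up 108.4401 (V=37.5390), down 55.1390 (V=43.5521). Price 37.9554; hedge Δ=-0.1128, bond B=48.3228.
  t=1,j=0: stock 39.6000 → up 46.7280 (V=62.0526), down 23.7600 (V=111.0262). Price 72.5420; hedge Δ=-2.1323, bond B=156.9792.
  t=1,j=1: stock 77.8800 → up 91.8984 (V=37.9554), down 46.7280 (V=62.0526). Price 42.9005; hedge Δ=-0.5335, bond B=84.4474.
  t=0,j=0: stock 66.0000 → up 77.8800 (V=42.9005), down 39.6000 (V=72.5420). Price 49.0936; hedge Δ=-0.7743, bond B=100.1996.
Root portfolio cost Δ·66+B reproduces V0=49.0936.

(0,0): Delta=-0.7743 Bond=100.1996
(1,0): Delta=-2.1323 Bond=156.9792
(1,1): Delta=-0.5335 Bond=84.4474
(2,0): Delta=2.2247 Bond=58.1682
(2,1): Delta=-2.9051 Bond=197.8004
(2,2): Delta=-0.1128 Bond=48.3228
(3,0): Delta=7.1984 Bond=-10.9926
(3,1): Delta=1.3424 Bond=84.6478
(3,2): Delta=-3.6585 Bond=245.2762
(3,3): Delta=0.5161 Bond=-18.4265
V0=49.0936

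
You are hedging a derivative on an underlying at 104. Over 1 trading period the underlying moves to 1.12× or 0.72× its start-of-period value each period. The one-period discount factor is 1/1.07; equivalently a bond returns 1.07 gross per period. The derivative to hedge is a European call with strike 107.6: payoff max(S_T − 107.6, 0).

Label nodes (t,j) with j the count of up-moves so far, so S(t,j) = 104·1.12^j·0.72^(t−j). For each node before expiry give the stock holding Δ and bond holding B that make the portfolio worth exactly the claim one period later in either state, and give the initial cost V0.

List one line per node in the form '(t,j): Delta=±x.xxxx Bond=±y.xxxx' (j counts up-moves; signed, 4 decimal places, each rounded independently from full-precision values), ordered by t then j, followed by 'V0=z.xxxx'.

Since d<R<u, set p* = (R−d)/(u−d) = 0.8750; price each node as the discounted p*-expectation of its children.
Terminal payoffs: V(1,0)=0.0000, V(1,1)=8.8800
Node (0,0) S=104.0000: V=(p*·8.8800+(1−p*)·0.0000)/1.07=7.2617; Δ=(8.8800−0.0000)/(116.4800−74.8800)=0.2135; B=V−Δ·S=-14.9383
The time-0 hedge costs 7.2617, which is the no-arbitrage price.

(0,0): Delta=0.2135 Bond=-14.9383
V0=7.2617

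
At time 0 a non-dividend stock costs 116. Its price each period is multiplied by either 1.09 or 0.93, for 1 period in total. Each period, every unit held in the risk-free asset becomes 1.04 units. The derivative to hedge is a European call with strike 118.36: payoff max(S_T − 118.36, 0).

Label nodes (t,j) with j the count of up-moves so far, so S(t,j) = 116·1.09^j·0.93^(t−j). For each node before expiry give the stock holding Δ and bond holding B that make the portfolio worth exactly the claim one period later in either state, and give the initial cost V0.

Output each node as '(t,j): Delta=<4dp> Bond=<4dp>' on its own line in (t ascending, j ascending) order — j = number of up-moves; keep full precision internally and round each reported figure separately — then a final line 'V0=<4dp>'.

(0,0): Delta=0.4353 Bond=-45.1587
V0=5.3413

No-arbitrage ⇒ martingale measure with p* = (R−d)/(u−d) = 0.6875.
Terminal values V(1,·): V(1,0)=0.0000, V(1,1)=8.0800
  t=0,j=0: stock 116.0000 → up 126.4400 (V=8.0800), down 107.8800 (V=0.0000). Price 5.3413; hedge Δ=0.4353, bond B=-45.1587.
Root portfolio cost Δ·116+B reproduces V0=5.3413.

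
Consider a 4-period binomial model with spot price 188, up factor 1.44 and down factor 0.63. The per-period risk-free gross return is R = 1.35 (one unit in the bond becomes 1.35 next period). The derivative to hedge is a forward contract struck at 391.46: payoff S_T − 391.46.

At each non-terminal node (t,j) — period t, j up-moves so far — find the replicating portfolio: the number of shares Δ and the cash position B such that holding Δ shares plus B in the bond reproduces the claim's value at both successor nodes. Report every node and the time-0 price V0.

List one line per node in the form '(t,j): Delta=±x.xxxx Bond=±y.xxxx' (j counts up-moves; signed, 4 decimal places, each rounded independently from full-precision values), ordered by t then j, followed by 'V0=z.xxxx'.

(0,0): Delta=1.0000 Bond=-117.8562
(1,0): Delta=1.0000 Bond=-159.1058
(1,1): Delta=1.0000 Bond=-159.1058
(2,0): Delta=1.0000 Bond=-214.7929
(2,1): Delta=1.0000 Bond=-214.7929
(2,2): Delta=1.0000 Bond=-214.7929
(3,0): Delta=1.0000 Bond=-289.9704
(3,1): Delta=1.0000 Bond=-289.9704
(3,2): Delta=1.0000 Bond=-289.9704
(3,3): Delta=1.0000 Bond=-289.9704
V0=70.1438

Risk-neutral probability p* = (R−d)/(u−d) = (1.35−0.63)/(1.44−0.63) = 0.8889.
Payoff layer (t=4): V(4,0)=-361.8444, V(4,1)=-323.7673, V(4,2)=-236.7338, V(4,3)=-37.8001, V(4,4)=416.9056
  t=3,j=0: stock 47.0088 → up 67.6927 (V=-323.7673), down 29.6156 (V=-361.8444). Price -242.9615; hedge Δ=1.0000, bond B=-289.9704.
  t=3,j=1: stock 107.4488 → up 154.7262 (V=-236.7338), down 67.6927 (V=-323.7673). Price -182.5216; hedge Δ=1.0000, bond B=-289.9704.
  t=3,j=2: stock 245.5972 → up 353.6599 (V=-37.8001), down 154.7262 (V=-236.7338). Price -44.3732; hedge Δ=1.0000, bond B=-289.9704.
  t=3,j=3: stock 561.3650 → up 808.3656 (V=416.9056), down 353.6599 (V=-37.8001). Price 271.3946; hedge Δ=1.0000, bond B=-289.9704.
  t=2,j=0: stock 74.6172 → up 107.4488 (V=-182.5216), down 47.0088 (V=-242.9615). Price -140.1757; hedge Δ=1.0000, bond B=-214.7929.
  t=2,j=1: stock 170.5536 → up 245.5972 (V=-44.3732), down 107.4488 (V=-182.5216). Price -44.2393; hedge Δ=1.0000, bond B=-214.7929.
  t=2,j=2: stock 389.8368 → up 561.3650 (V=271.3946), down 245.5972 (V=-44.3732). Price 175.0439; hedge Δ=1.0000, bond B=-214.7929.
  t=1,j=0: stock 118.4400 → up 170.5536 (V=-44.2393), down 74.6172 (V=-140.1757). Price -40.6658; hedge Δ=1.0000, bond B=-159.1058.
  t=1,j=1: stock 270.7200 → up 389.8368 (V=175.0439), down 170.5536 (V=-44.2393). Price 111.6142; hedge Δ=1.0000, bond B=-159.1058.
  t=0,j=0: stock 188.0000 → up 270.7200 (V=111.6142), down 118.4400 (V=-40.6658). Price 70.1438; hedge Δ=1.0000, bond B=-117.8562.
The time-0 hedge costs 70.1438, which is the no-arbitrage price.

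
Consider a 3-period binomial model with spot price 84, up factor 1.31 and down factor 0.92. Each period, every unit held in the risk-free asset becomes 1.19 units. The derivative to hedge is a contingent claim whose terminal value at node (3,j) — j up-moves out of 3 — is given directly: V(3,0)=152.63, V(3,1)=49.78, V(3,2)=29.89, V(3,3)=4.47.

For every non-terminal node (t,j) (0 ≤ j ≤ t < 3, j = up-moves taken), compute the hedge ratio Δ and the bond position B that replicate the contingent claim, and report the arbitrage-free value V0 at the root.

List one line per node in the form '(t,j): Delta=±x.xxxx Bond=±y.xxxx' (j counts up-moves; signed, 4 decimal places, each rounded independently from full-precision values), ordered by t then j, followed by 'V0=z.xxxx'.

Risk-neutral probability p* = (R−d)/(u−d) = (1.19−0.92)/(1.31−0.92) = 0.6923.
Terminal payoffs: V(3,0)=152.6300, V(3,1)=49.7800, V(3,2)=29.8900, V(3,3)=4.4700
(2,0): S=71.0976. Δ = (V_up−V_dn)/(S_up−S_dn) = (49.7800−152.6300)/(93.1379−65.4098) = -3.7092. V = [p*·49.7800 + (1−p*)·152.6300]/1.19 = 68.4253. B = V − Δ·S = 332.1433.
(2,1): S=101.2368. Δ = (V_up−V_dn)/(S_up−S_dn) = (29.8900−49.7800)/(132.6202−93.1379) = -0.5038. V = [p*·29.8900 + (1−p*)·49.7800]/1.19 = 30.2605. B = V − Δ·S = 81.2605.
(2,2): S=144.1524. Δ = (V_up−V_dn)/(S_up−S_dn) = (4.4700−29.8900)/(188.8396−132.6202) = -0.4522. V = [p*·4.4700 + (1−p*)·29.8900]/1.19 = 10.3290. B = V − Δ·S = 75.5085.
(1,0): S=77.2800. Δ = (V_up−V_dn)/(S_up−S_dn) = (30.2605−68.4253)/(101.2368−71.0976) = -1.2663. V = [p*·30.2605 + (1−p*)·68.4253]/1.19 = 35.2971. B = V − Δ·S = 133.1556.
(1,1): S=110.0400. Δ = (V_up−V_dn)/(S_up−S_dn) = (10.3290−30.2605)/(144.1524−101.2368) = -0.4644. V = [p*·10.3290 + (1−p*)·30.2605]/1.19 = 13.8334. B = V − Δ·S = 64.9398.
(0,0): S=84.0000. Δ = (V_up−V_dn)/(S_up−S_dn) = (13.8334−35.2971)/(110.0400−77.2800) = -0.6552. V = [p*·13.8334 + (1−p*)·35.2971]/1.19 = 17.1745. B = V − Δ·S = 72.2095.
Each (Δ,B) replicates both successor values, so the strategy is self-financing and V0 is arbitrage-free.

(0,0): Delta=-0.6552 Bond=72.2095
(1,0): Delta=-1.2663 Bond=133.1556
(1,1): Delta=-0.4644 Bond=64.9398
(2,0): Delta=-3.7092 Bond=332.1433
(2,1): Delta=-0.5038 Bond=81.2605
(2,2): Delta=-0.4522 Bond=75.5085
V0=17.1745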